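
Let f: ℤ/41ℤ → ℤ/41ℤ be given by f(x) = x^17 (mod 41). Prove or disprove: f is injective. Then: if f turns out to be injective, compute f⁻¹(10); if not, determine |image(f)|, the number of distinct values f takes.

16

Since 41 is prime, the nonzero elements of ℤ/41ℤ form a cyclic group of order 40.
As gcd(17, 40) = 1, raising to the 17th power is a bijection on this group: if s^17 ≡ t^17 then (st^{−1})^17 = 1, and the only element of order dividing gcd(17, 40) = 1 is 1, so s = t.
With f(0) = 0 this makes f injective on all of ℤ/41ℤ, hence bijective (finite equal-size domain and codomain). In particular f is injective.
Since f is injective, we find the preimage of 10. The inverse of x ↦ x^17 on (ℤ/41ℤ)^× is x ↦ x^33, because 17·33 = 561 = 14·40 + 1 ≡ 1 (mod 40) and x^{40} = 1 for x ≠ 0 (Fermat). So f⁻¹(10) = 10^33 mod 41.
Repeated squaring mod 41: 10^1 ≡ 10, 10^2 ≡ 10² = 100 ≡ 18, 10^4 ≡ 18² = 324 ≡ 37, 10^8 ≡ 37² = 1369 ≡ 16, 10^16 ≡ 16² = 256 ≡ 10, 10^32 ≡ 10² = 100 ≡ 18. Since 33 = 32 + 1, 10^33 ≡ 18·10: 18·10 = 180 ≡ 16. So 10^33 ≡ 16 (mod 41).
Hence f⁻¹(10) = 16.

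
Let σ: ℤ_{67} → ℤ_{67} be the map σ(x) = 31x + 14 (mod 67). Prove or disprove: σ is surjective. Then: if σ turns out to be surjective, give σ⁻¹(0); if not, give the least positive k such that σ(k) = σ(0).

19

Since gcd(31, 67) = 1, 31 is invertible modulo 67. Euclid's algorithm: 67 = 2·31 + 5, 31 = 6·5 + 1; back-substituting gives 1 = 13·31 − 6·67, so 31⁻¹ ≡ 13 (mod 67).
For any y ∈ ℤ_{67}, x = 13(y − 14) mod 67 satisfies σ(x) = 31·13(y − 14) + 14 ≡ y (since 31·13 ≡ 1 mod 67). So every y has a preimage.
So σ is surjective.
Since σ is surjective, we find σ⁻¹(0): we need 31x ≡ 0 − 14 ≡ 53 (mod 67). Using 31⁻¹ = 13: x ≡ 13·53 = 689 = 10·67 + 19, so x = 19.
Check: σ(19) = 31·19 + 14 = 603 = 9·67 + 0 ≡ 0 (mod 67).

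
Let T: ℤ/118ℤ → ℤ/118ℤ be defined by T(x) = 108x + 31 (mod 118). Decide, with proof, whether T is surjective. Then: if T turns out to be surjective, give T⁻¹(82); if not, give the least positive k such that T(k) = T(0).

59

Recall: surjectivity means every element of the codomain has a preimage under T.
Since gcd(108, 118) = 2, we have 108x ≡ 0 (mod 2) for all x, so T(x) ≡ 1 (mod 2).
But 0 ≢ 1 (mod 2), so 0 ∈ ℤ/118ℤ has no preimage. So T is not surjective.
Since T is not surjective, we find the least positive k with T(k) = T(0): this means 108k ≡ 0 (mod 118), i.e. 118 ∣ 108k. Since gcd(108, 118) = 2, dividing through by 2 this holds exactly when 59 ∣ 54k, and as gcd(54, 59) = 1, exactly when 59 ∣ k.
The smallest positive such k is 59.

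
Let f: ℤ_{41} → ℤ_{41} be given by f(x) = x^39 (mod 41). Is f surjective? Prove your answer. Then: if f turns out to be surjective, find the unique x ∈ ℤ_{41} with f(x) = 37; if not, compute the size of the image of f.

Since 41 is prime, the nonzero elements of ℤ_{41} form a cyclic group of order 40.
As gcd(39, 40) = 1, raising to the 39th power is a bijection on this group: if u^39 ≡ v^39 then (uv^{−1})^39 = 1, and the only element of order dividing gcd(39, 40) = 1 is 1, so u = v.
With f(0) = 0 this makes f injective on all of ℤ_{41}, hence bijective (finite equal-size domain and codomain). In particular f is surjective.
Since f is surjective, we find the preimage of 37. The inverse of x ↦ x^39 on (ℤ_{41})^× is x ↦ x^39, because 39·39 = 1521 = 38·40 + 1 ≡ 1 (mod 40) and x^{40} = 1 for x ≠ 0 (Fermat). So f⁻¹(37) = 37^39 mod 41.
Repeated squaring mod 41: 37^1 ≡ 37, 37^2 ≡ 37² = 1369 ≡ 16, 37^4 ≡ 16² = 256 ≡ 10, 37^8 ≡ 10² = 100 ≡ 18, 37^16 ≡ 18² = 324 ≡ 37, 37^32 ≡ 37² = 1369 ≡ 16. Since 39 = 32 + 4 + 2 + 1, 37^39 ≡ 16·10·16·37: 16·10 = 160 ≡ 37, then 37·16 = 592 ≡ 18, then 18·37 = 666 ≡ 10. So 37^39 ≡ 10 (mod 41).
Hence f⁻¹(37) = 10.

10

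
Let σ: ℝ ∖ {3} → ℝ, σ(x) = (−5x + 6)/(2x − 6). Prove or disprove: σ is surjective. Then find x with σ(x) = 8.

18/7

If σ(x) = −5/2, cross-multiplying gives 2(−5x + 6) = −5(2x − 6), which simplifies to 12 = 30 — false.  So −5/2 has no preimage and σ is not surjective.
Solving σ(x) = 8: cross-multiplying gives −5x + 6 = 8(2x − 6), which rearranges to −21x = −54, so x = 18/7.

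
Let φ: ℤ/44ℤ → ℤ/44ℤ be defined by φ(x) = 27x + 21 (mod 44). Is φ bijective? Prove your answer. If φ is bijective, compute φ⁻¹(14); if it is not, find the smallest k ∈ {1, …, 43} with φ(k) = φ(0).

Recall: φ is injective when φ(s) = φ(t) forces s = t.
Suppose φ(s) = φ(t) in ℤ/44ℤ. Then 27s + 21 ≡ 27t + 21 (mod 44), hence 27(s − t) ≡ 0 (mod 44).
Since gcd(27, 44) = 1, 27 is invertible modulo 44, hence s − t ≡ 0 (mod 44), i.e. s = t.
We now compute 27⁻¹ mod 44 explicitly. Euclid's algorithm: 44 = 1·27 + 17, 27 = 1·17 + 10, 17 = 1·10 + 7, 10 = 1·7 + 3, 7 = 2·3 + 1; back-substituting gives 1 = 31·27 − 19·44, so 27⁻¹ ≡ 31 (mod 44).
For any y ∈ ℤ/44ℤ, x = 31(y − 21) mod 44 satisfies φ(x) = 27·31(y − 21) + 21 ≡ y (since 27·31 ≡ 1 mod 44). So every y has a preimage.
So φ is bijective.
Since φ is bijective, we find φ⁻¹(14): we need 27x ≡ 14 − 21 ≡ 37 (mod 44). Using 27⁻¹ = 31: x ≡ 31·37 = 1147 = 26·44 + 3, so x = 3.
Check: φ(3) = 27·3 + 21 = 102 = 2·44 + 14 ≡ 14 (mod 44).

3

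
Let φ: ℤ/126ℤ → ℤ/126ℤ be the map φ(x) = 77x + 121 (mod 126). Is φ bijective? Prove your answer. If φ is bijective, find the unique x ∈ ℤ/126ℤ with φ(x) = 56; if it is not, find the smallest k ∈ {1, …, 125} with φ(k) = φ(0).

We have gcd(77, 126) = 7 > 1. Taking u = 0 and v = 18: φ(0) = 121 and φ(18) = 77·18 + 121 = 1507 ≡ 121 (mod 126).
So φ(0) = φ(18) while 0 ≠ 18, therefore φ is not injective, hence not bijective.
Since φ is not bijective, we find the least positive k with φ(k) = φ(0): this means 77k ≡ 0 (mod 126), i.e. 126 ∣ 77k. Since gcd(77, 126) = 7, dividing through by 7 this holds exactly when 18 ∣ 11k, and as gcd(11, 18) = 1, exactly when 18 ∣ k.
The smallest positive such k is 18.

18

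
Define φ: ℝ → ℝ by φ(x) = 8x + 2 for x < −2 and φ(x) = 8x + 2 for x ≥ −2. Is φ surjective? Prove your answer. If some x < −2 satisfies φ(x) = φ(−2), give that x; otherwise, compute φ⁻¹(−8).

-5/4

Both pieces are strictly increasing (slopes 8 and 8), so each is injective on its own interval.
The left piece maps (−∞, −2) onto (−∞, −14); the right piece maps [−2, ∞) onto [−14, ∞).
These images together cover ℝ, so φ is surjective.
Because the two images are disjoint, no x < −2 has φ(x) = φ(−2), so we compute φ⁻¹(−8): −8 lies in [−14, ∞), so solve 8x + 2 = −8: x = (−8 − 2)/8 = −5/4.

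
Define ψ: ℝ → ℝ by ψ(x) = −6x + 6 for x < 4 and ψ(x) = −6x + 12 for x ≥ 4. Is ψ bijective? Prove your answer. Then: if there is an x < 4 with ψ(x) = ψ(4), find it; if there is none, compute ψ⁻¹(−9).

Both pieces are strictly decreasing (slopes −6 and −6), so each is injective on its own interval.
The left piece maps (−∞, 4) onto (−18, ∞); the right piece maps [4, ∞) onto (−∞, −12].
These images overlap. In particular ψ(4) = −12 (right piece), and solving −6x + 6 = −12 on the left piece gives x = 3 < 4.
So ψ(3) = ψ(4) with 3 ≠ 4, and ψ is not injective, hence not bijective. This x = 3 is the requested value below 4.

3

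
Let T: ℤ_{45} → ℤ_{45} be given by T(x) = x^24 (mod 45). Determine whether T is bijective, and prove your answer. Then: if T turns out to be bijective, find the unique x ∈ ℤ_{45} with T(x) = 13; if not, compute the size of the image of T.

4

T(1) = 1^24 = 1.
T(2): Repeated squaring mod 45: 2^1 ≡ 2, 2^2 ≡ 2² = 4, 2^4 ≡ 4² = 16, 2^8 ≡ 16² = 256 ≡ 31, 2^16 ≡ 31² = 961 ≡ 16. Since 24 = 16 + 8, 2^24 ≡ 16·31: 16·31 = 496 ≡ 1. So 2^24 ≡ 1 (mod 45).
So T(1) = T(2) = 1 while 1 ≠ 2, thus T is not injective, hence not bijective.
Since T is not bijective, we determine |image(T)|. Computing x^24 mod 45 for each x (by repeated squaring, reducing mod 45 at every step), the values T(0), T(1), …, T(44) are: 0, 1, 1, 36, 1, 10, 36, 1, 1, 36, 10, 1, 36, 1, 1, 0, 1, 1, 36, 1, 10, 36, 1, 1, 36, 10, 1, 36, 1, 1, 0, 1, 1, 36, 1, 10, 36, 1, 1, 36, 10, 1, 36, 1, 1.
The distinct values are {0, 1, 10, 36}; there are 4 of them.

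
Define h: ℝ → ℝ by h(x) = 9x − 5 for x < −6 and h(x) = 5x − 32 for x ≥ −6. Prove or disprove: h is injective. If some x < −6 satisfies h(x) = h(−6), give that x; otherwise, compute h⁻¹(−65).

-19/3

Both pieces are strictly increasing (slopes 9 and 5), so each is injective on its own interval.
The left piece maps (−∞, −6) onto (−∞, −59); the right piece maps [−6, ∞) onto [−62, ∞).
These images overlap. In particular h(−6) = −62 (right piece), and solving 9x − 5 = −62 on the left piece gives x = −19/3 < −6.
So h(−19/3) = h(−6) with −19/3 ≠ −6, and h is not injective. This x = −19/3 is the requested value below −6.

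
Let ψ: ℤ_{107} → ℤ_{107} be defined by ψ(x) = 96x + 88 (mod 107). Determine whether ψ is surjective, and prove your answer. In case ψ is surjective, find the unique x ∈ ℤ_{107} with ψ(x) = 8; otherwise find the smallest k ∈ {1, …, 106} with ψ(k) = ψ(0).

17

Since gcd(96, 107) = 1, 96 is invertible modulo 107. Euclid's algorithm: 107 = 1·96 + 11, 96 = 8·11 + 8, 11 = 1·8 + 3, 8 = 2·3 + 2, 3 = 1·2 + 1; back-substituting gives 1 = 68·96 − 61·107, so 96⁻¹ ≡ 68 (mod 107).
For any y ∈ ℤ_{107}, x = 68(y − 88) mod 107 satisfies ψ(x) = 96·68(y − 88) + 88 ≡ y (since 96·68 ≡ 1 mod 107). So every y has a preimage.
So ψ is surjective.
Since ψ is surjective, we compute ψ⁻¹(8): solve 96x + 88 ≡ 8 (mod 107), i.e. 96x ≡ 27 (mod 107).
Multiplying by 96⁻¹ = 68 gives x ≡ 68·27 = 1836 = 17·107 + 17 ≡ 17 (mod 107).
Check: ψ(17) = 96·17 + 88 = 1720 = 16·107 + 8 ≡ 8 (mod 107).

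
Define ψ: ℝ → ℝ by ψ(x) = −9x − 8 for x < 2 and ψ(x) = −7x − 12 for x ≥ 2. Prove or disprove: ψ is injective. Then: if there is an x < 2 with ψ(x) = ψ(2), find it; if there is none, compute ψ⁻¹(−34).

Both pieces are strictly decreasing (slopes −9 and −7), so each is injective on its own interval.
The left piece maps (−∞, 2) onto (−26, ∞); the right piece maps [2, ∞) onto (−∞, −26].
These images are disjoint, so no value is attained by both pieces. Thus ψ is injective.
Because the two images are disjoint, no x < 2 has ψ(x) = ψ(2), so we compute ψ⁻¹(−34): −34 lies in (−∞, −26], so solve −7x − 12 = −34: x = (−34 + 12)/(−7) = 22/7.

22/7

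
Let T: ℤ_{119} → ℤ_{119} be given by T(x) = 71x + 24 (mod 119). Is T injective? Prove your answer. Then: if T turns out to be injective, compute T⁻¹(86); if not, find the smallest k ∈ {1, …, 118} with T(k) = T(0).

83

Recall that T is injective when T(s) = T(t) forces s = t.
If T(s) = T(t), then 71s ≡ 71t (mod 119). Because gcd(71, 119) = 1, we may cancel 71 to get s ≡ t (mod 119).
Hence T is injective.
We now compute 71⁻¹ mod 119 explicitly. Euclid's algorithm: 119 = 1·71 + 48, 71 = 1·48 + 23, 48 = 2·23 + 2, 23 = 11·2 + 1; back-substituting gives 1 = 57·71 − 34·119, so 71⁻¹ ≡ 57 (mod 119).
Since T is injective, we find T⁻¹(86): we need 71x ≡ 86 − 24 ≡ 62 (mod 119). Using 71⁻¹ = 57: x ≡ 57·62 = 3534 = 29·119 + 83, so x = 83.
Check: T(83) = 71·83 + 24 = 5917 = 49·119 + 86 ≡ 86 (mod 119).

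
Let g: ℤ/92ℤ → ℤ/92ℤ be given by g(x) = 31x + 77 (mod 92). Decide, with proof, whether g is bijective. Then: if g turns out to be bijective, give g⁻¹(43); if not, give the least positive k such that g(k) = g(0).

82

Recall: g is injective if g(x_1) = g(x_2) implies x_1 = x_2.
Suppose g(x_1) = g(x_2) in ℤ/92ℤ. Then 31x_1 + 77 ≡ 31x_2 + 77 (mod 92), thus 31(x_1 − x_2) ≡ 0 (mod 92).
Since gcd(31, 92) = 1, 31 is invertible modulo 92, thus x_1 − x_2 ≡ 0 (mod 92), i.e. x_1 = x_2.
We now compute 31⁻¹ mod 92 explicitly. Euclid's algorithm: 92 = 2·31 + 30, 31 = 1·30 + 1; back-substituting gives 1 = 3·31 − 1·92, so 31⁻¹ ≡ 3 (mod 92).
For any y ∈ ℤ/92ℤ, x = 3(y − 77) mod 92 satisfies g(x) = 31·3(y − 77) + 77 ≡ y (since 31·3 ≡ 1 mod 92). So every y has a preimage.
So g is bijective.
Since g is bijective, we find g⁻¹(43): we need 31x ≡ 43 − 77 ≡ 58 (mod 92). Using 31⁻¹ = 3: x ≡ 3·58 = 174 = 1·92 + 82, so x = 82.
Check: g(82) = 31·82 + 77 = 2619 = 28·92 + 43 ≡ 43 (mod 92).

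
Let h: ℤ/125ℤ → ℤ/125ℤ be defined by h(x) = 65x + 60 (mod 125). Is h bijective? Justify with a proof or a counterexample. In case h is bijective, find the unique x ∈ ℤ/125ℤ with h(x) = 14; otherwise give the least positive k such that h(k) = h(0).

25

Recall that h is injective if h(s) = h(t) implies s = t.
We have gcd(65, 125) = 5 > 1. Taking s = 0 and t = 25: h(0) = 60 and h(25) = 65·25 + 60 = 1685 ≡ 60 (mod 125).
So h(0) = h(25) while 0 ≠ 25, hence h is not injective, hence not bijective.
Since h is not bijective, we find the least positive k with h(k) = h(0): this means 65k ≡ 0 (mod 125), i.e. 125 ∣ 65k. Since gcd(65, 125) = 5, dividing through by 5 this holds exactly when 25 ∣ 13k, and as gcd(13, 25) = 1, exactly when 25 ∣ k.
The smallest positive such k is 25.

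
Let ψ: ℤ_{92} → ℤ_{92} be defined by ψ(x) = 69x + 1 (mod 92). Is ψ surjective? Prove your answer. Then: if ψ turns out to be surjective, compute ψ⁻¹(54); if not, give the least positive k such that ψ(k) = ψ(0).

4

Since gcd(69, 92) = 23, we have 69x ≡ 0 (mod 23) for all x, so ψ(x) ≡ 1 (mod 23).
But 0 ≢ 1 (mod 23), so 0 ∈ ℤ_{92} has no preimage. Hence ψ is not surjective.
Since ψ is not surjective, we find the least positive k with ψ(k) = ψ(0): this means 69k ≡ 0 (mod 92), i.e. 92 ∣ 69k. Since gcd(69, 92) = 23, dividing through by 23 this holds exactly when 4 ∣ 3k, and as gcd(3, 4) = 1, exactly when 4 ∣ k.
The smallest positive such k is 4.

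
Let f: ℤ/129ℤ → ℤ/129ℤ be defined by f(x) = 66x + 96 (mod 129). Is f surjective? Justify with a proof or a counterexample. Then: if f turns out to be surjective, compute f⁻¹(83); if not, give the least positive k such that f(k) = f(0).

Since gcd(66, 129) = 3, we have 66x ≡ 0 (mod 3) for all x, so f(x) ≡ 0 (mod 3).
But 1 ≢ 0 (mod 3), so 1 ∈ ℤ/129ℤ has no preimage. Therefore f is not surjective.
Since f is not surjective, we find the least positive k with f(k) = f(0): this means 66k ≡ 0 (mod 129), i.e. 129 ∣ 66k. Since gcd(66, 129) = 3, dividing through by 3 this holds exactly when 43 ∣ 22k, and as gcd(22, 43) = 1, exactly when 43 ∣ k.
The smallest positive such k is 43.

43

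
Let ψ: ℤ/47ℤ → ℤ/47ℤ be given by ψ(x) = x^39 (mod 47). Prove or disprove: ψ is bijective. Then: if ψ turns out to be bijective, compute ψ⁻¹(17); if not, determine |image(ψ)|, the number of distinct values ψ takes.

42

Since 47 is prime, the nonzero elements of ℤ/47ℤ form a cyclic group of order 46.
As gcd(39, 46) = 1, raising to the 39th power is a bijection on this group: if x_1^39 ≡ x_2^39 then (x_1x_2^{−1})^39 = 1, and the only element of order dividing gcd(39, 46) = 1 is 1, so x_1 = x_2.
With ψ(0) = 0 this makes ψ injective on all of ℤ/47ℤ, hence bijective (finite equal-size domain and codomain). In particular ψ is bijective.
Since ψ is bijective, we find the preimage of 17. The inverse of x ↦ x^39 on (ℤ/47ℤ)^× is x ↦ x^13, because 39·13 = 507 = 11·46 + 1 ≡ 1 (mod 46) and x^{46} = 1 for x ≠ 0 (Fermat). So ψ⁻¹(17) = 17^13 mod 47.
Repeated squaring mod 47: 17^1 ≡ 17, 17^2 ≡ 17² = 289 ≡ 7, 17^4 ≡ 7² = 49 ≡ 2, 17^8 ≡ 2² = 4. Since 13 = 8 + 4 + 1, 17^13 ≡ 4·2·17: 4·2 = 8, then 8·17 = 136 ≡ 42. So 17^13 ≡ 42 (mod 47).
Hence ψ⁻¹(17) = 42.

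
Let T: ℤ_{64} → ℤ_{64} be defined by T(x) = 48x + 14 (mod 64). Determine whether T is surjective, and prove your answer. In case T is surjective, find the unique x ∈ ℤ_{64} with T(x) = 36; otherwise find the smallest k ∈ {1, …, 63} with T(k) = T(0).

4

Since gcd(48, 64) = 16, we have 48x ≡ 0 (mod 16) for all x, so T(x) ≡ 14 (mod 16).
But 0 ≢ 14 (mod 16), so 0 ∈ ℤ_{64} has no preimage. Hence T is not surjective.
Since T is not surjective, we find the least positive k with T(k) = T(0): this means 48k ≡ 0 (mod 64), i.e. 64 ∣ 48k. Since gcd(48, 64) = 16, dividing through by 16 this holds exactly when 4 ∣ 3k, and as gcd(3, 4) = 1, exactly when 4 ∣ k.
The smallest positive such k is 4.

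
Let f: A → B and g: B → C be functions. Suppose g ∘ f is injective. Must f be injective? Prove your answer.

injective

Suppose f(x_1) = f(x_2). Applying g: (g ∘ f)(x_1) = (g ∘ f)(x_2). Since g ∘ f is injective, x_1 = x_2. Thus f is injective.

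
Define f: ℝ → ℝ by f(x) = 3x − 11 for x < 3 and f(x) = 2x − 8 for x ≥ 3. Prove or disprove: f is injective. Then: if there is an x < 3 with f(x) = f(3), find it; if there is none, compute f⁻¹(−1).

7/2

Both pieces are strictly increasing (slopes 3 and 2), so each is injective on its own interval.
The left piece maps (−∞, 3) onto (−∞, −2); the right piece maps [3, ∞) onto [−2, ∞).
These images are disjoint, so no value is attained by both pieces. Thus f is injective.
Because the two images are disjoint, no x < 3 has f(x) = f(3), so we compute f⁻¹(−1): −1 lies in [−2, ∞), so solve 2x − 8 = −1: x = (−1 + 8)/2 = 7/2.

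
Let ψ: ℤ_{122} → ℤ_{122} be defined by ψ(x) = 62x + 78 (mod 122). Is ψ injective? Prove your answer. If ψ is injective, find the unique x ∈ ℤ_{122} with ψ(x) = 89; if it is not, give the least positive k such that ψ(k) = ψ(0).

We have gcd(62, 122) = 2 > 1. Taking u = 0 and v = 61: ψ(0) = 78 and ψ(61) = 62·61 + 78 = 3860 ≡ 78 (mod 122).
So ψ(0) = ψ(61) while 0 ≠ 61, hence ψ is not injective.
Since ψ is not injective, we find the least positive k with ψ(k) = ψ(0): this means 62k ≡ 0 (mod 122), i.e. 122 ∣ 62k. Since gcd(62, 122) = 2, dividing through by 2 this holds exactly when 61 ∣ 31k, and as gcd(31, 61) = 1, exactly when 61 ∣ k.
The smallest positive such k is 61.

61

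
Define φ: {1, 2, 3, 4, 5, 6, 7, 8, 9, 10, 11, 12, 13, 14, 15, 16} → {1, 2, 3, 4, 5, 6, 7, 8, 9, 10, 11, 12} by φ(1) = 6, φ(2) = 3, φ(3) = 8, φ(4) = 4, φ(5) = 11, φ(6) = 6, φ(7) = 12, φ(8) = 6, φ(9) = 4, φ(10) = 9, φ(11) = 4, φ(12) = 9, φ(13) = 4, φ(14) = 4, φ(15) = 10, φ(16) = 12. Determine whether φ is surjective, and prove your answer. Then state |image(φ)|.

8

No element maps to 1, so φ is not surjective.
The image of φ is {3, 4, 6, 8, 9, 10, 11, 12}, which has 8 elements.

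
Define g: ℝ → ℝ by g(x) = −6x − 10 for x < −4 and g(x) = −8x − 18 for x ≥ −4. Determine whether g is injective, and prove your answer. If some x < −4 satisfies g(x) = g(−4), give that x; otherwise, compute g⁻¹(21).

Both pieces are strictly decreasing (slopes −6 and −8), so each is injective on its own interval.
The left piece maps (−∞, −4) onto (14, ∞); the right piece maps [−4, ∞) onto (−∞, 14].
These images are disjoint, so no value is attained by both pieces. Therefore g is injective.
Because the two images are disjoint, no x < −4 has g(x) = g(−4), so we compute g⁻¹(21): 21 lies in (14, ∞), so solve −6x − 10 = 21: x = (21 + 10)/(−6) = −31/6.

-31/6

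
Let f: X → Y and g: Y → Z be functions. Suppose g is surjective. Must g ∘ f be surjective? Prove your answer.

not surjective

No. Take X = {0}, Y = Z = {0, 1, 2, 3}, f(0) = 0, and g = identity (surjective).
Then (g ∘ f)(0) = 0, and 3 ∈ Z has no preimage under g ∘ f, so g ∘ f is not surjective.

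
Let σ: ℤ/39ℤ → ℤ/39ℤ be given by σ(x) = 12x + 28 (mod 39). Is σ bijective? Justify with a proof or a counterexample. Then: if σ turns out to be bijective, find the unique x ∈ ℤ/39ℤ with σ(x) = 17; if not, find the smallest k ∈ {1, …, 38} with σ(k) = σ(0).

13

We have gcd(12, 39) = 3 > 1. Taking s = 0 and t = 13: σ(0) = 28 and σ(13) = 12·13 + 28 = 184 ≡ 28 (mod 39).
So σ(0) = σ(13) while 0 ≠ 13, hence σ is not injective, hence not bijective.
Since σ is not bijective, we find the least positive k with σ(k) = σ(0): this means 12k ≡ 0 (mod 39), i.e. 39 ∣ 12k. Since gcd(12, 39) = 3, dividing through by 3 this holds exactly when 13 ∣ 4k, and as gcd(4, 13) = 1, exactly when 13 ∣ k.
The smallest positive such k is 13.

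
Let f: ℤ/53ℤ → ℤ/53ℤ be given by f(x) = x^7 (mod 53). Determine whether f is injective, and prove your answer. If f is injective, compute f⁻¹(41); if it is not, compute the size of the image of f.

Since 53 is prime, the nonzero elements of ℤ/53ℤ form a cyclic group of order 52.
As gcd(7, 52) = 1, raising to the 7th power is a bijection on this group: if x_1^7 ≡ x_2^7 then (x_1x_2^{−1})^7 = 1, and the only element of order dividing gcd(7, 52) = 1 is 1, so x_1 = x_2.
With f(0) = 0 this makes f injective on all of ℤ/53ℤ, hence bijective (finite equal-size domain and codomain). In particular f is injective.
Since f is injective, we find the preimage of 41. The inverse of x ↦ x^7 on (ℤ/53ℤ)^× is x ↦ x^15, because 7·15 = 105 = 2·52 + 1 ≡ 1 (mod 52) and x^{52} = 1 for x ≠ 0 (Fermat). So f⁻¹(41) = 41^15 mod 53.
Repeated squaring mod 53: 41^1 ≡ 41, 41^2 ≡ 41² = 1681 ≡ 38, 41^4 ≡ 38² = 1444 ≡ 13, 41^8 ≡ 13² = 169 ≡ 10. Since 15 = 8 + 4 + 2 + 1, 41^15 ≡ 10·13·38·41: 10·13 = 130 ≡ 24, then 24·38 = 912 ≡ 11, then 11·41 = 451 ≡ 27. So 41^15 ≡ 27 (mod 53).
Hence f⁻¹(41) = 27.

27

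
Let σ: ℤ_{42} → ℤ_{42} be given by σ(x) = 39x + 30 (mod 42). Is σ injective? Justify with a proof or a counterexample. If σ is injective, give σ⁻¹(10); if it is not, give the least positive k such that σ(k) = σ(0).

We have gcd(39, 42) = 3 > 1. Taking u = 0 and v = 14: σ(0) = 30 and σ(14) = 39·14 + 30 = 576 ≡ 30 (mod 42).
So σ(0) = σ(14) while 0 ≠ 14, so σ is not injective.
Since σ is not injective, we find the least positive k with σ(k) = σ(0): this means 39k ≡ 0 (mod 42), i.e. 42 ∣ 39k. Since gcd(39, 42) = 3, dividing through by 3 this holds exactly when 14 ∣ 13k, and as gcd(13, 14) = 1, exactly when 14 ∣ k.
The smallest positive such k is 14.

14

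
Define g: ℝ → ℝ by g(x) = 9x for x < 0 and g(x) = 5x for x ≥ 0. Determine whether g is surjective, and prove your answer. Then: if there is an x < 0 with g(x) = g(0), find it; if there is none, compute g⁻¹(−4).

-4/9

Both pieces are strictly increasing (slopes 9 and 5), so each is injective on its own interval.
The left piece maps (−∞, 0) onto (−∞, 0); the right piece maps [0, ∞) onto [0, ∞).
These images together cover ℝ, so g is surjective.
Because the two images are disjoint, no x < 0 has g(x) = g(0), so we compute g⁻¹(−4): −4 lies in (−∞, 0), so solve 9x = −4: x = (−4 − 0)/9 = −4/9.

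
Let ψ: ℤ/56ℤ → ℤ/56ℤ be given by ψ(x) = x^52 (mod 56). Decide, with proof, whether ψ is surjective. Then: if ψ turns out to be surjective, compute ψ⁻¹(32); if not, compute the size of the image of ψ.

8

ψ(6): Repeated squaring mod 56: 6^1 ≡ 6, 6^2 ≡ 6² = 36, 6^4 ≡ 36² = 1296 ≡ 8, 6^8 ≡ 8² = 64 ≡ 8, 6^16 ≡ 8² = 64 ≡ 8, 6^32 ≡ 8² = 64 ≡ 8. Since 52 = 32 + 16 + 4, 6^52 ≡ 8·8·8: 8·8 = 64 ≡ 8, then 8·8 = 64 ≡ 8. So 6^52 ≡ 8 (mod 56).
ψ(8): Repeated squaring mod 56: 8^1 ≡ 8, 8^2 ≡ 8² = 64 ≡ 8, 8^4 ≡ 8² = 64 ≡ 8, 8^8 ≡ 8² = 64 ≡ 8, 8^16 ≡ 8² = 64 ≡ 8, 8^32 ≡ 8² = 64 ≡ 8. Since 52 = 32 + 16 + 4, 8^52 ≡ 8·8·8: 8·8 = 64 ≡ 8, then 8·8 = 64 ≡ 8. So 8^52 ≡ 8 (mod 56).
So ψ(6) = ψ(8) = 8 while 6 ≠ 8, so ψ is not injective.
A non-injective map from the 56-element set ℤ/56ℤ to itself takes at most 55 distinct values, so it cannot be surjective. Hence ψ is not surjective.
Since ψ is not surjective, we determine |image(ψ)|. Computing x^52 mod 56 for each x (by repeated squaring, reducing mod 56 at every step), the values ψ(0), ψ(1), …, ψ(55) are: 0, 1, 16, 25, 32, 9, 8, 49, 8, 9, 32, 25, 16, 1, 0, 1, 16, 25, 32, 9, 8, 49, 8, 9, 32, 25, 16, 1, 0, 1, 16, 25, 32, 9, 8, 49, 8, 9, 32, 25, 16, 1, 0, 1, 16, 25, 32, 9, 8, 49, 8, 9, 32, 25, 16, 1.
The distinct values are {0, 1, 8, 9, 16, 25, 32, 49}; there are 8 of them.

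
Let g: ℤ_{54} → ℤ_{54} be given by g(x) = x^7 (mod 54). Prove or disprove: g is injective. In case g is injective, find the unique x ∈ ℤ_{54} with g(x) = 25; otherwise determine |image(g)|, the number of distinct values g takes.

g(0) = 0^7 = 0.
g(6): Repeated squaring mod 54: 6^1 ≡ 6, 6^2 ≡ 6² = 36, 6^4 ≡ 36² = 1296 ≡ 0. Since 7 = 4 + 2 + 1, 6^7 ≡ 0·36·6: 0·36 = 0, then 0·6 = 0. So 6^7 ≡ 0 (mod 54).
So g(0) = g(6) = 0 while 0 ≠ 6, so g is not injective.
Since g is not injective, we determine |image(g)|. Computing x^7 mod 54 for each x (by repeated squaring, reducing mod 54 at every step), the values g(0), g(1), …, g(53) are: 0, 1, 20, 27, 22, 41, 0, 43, 8, 27, 10, 29, 0, 31, 50, 27, 52, 17, 0, 19, 38, 27, 40, 5, 0, 7, 26, 27, 28, 47, 0, 49, 14, 27, 16, 35, 0, 37, 2, 27, 4, 23, 0, 25, 44, 27, 46, 11, 0, 13, 32, 27, 34, 53.
The distinct values are {0, 1, 2, 4, 5, 7, 8, 10, 11, 13, 14, 16, 17, 19, 20, 22, 23, 25, 26, 27, 28, 29, 31, 32, 34, 35, 37, 38, 40, 41, 43, 44, 46, 47, 49, 50, 52, 53}; there are 38 of them.

38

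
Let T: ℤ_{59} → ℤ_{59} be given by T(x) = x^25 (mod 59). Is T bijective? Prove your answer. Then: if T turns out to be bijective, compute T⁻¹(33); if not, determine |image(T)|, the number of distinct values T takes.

Since 59 is prime, the nonzero elements of ℤ_{59} form a cyclic group of order 58.
As gcd(25, 58) = 1, raising to the 25th power is a bijection on this group: if a^25 ≡ b^25 then (ab^{−1})^25 = 1, and the only element of order dividing gcd(25, 58) = 1 is 1, so a = b.
With T(0) = 0 this makes T injective on all of ℤ_{59}, hence bijective (finite equal-size domain and codomain). In particular T is bijective.
Since T is bijective, we find the preimage of 33. The inverse of x ↦ x^25 on (ℤ_{59})^× is x ↦ x^7, because 25·7 = 175 = 3·58 + 1 ≡ 1 (mod 58) and x^{58} = 1 for x ≠ 0 (Fermat). So T⁻¹(33) = 33^7 mod 59.
Repeated squaring mod 59: 33^1 ≡ 33, 33^2 ≡ 33² = 1089 ≡ 27, 33^4 ≡ 27² = 729 ≡ 21. Since 7 = 4 + 2 + 1, 33^7 ≡ 21·27·33: 21·27 = 567 ≡ 36, then 36·33 = 1188 ≡ 8. So 33^7 ≡ 8 (mod 59).
Hence T⁻¹(33) = 8.

8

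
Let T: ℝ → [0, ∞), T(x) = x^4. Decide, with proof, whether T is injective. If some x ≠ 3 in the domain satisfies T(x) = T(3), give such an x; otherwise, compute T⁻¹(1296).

-3

T(3) = 81 = (−3)^4 = T(−3) (since 4 is even), with 3 ≠ −3. So T is not injective.
For the follow-up, such an x exists: taking x = −3 ∈ ℝ gives T(−3) = 81 = T(3) with −3 ≠ 3.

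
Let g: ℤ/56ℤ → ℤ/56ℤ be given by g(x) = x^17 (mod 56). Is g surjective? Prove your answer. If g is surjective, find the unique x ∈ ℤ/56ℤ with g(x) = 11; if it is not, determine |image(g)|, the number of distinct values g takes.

g(0) = 0^17 = 0.
g(14): Repeated squaring mod 56: 14^1 ≡ 14, 14^2 ≡ 14² = 196 ≡ 28, 14^4 ≡ 28² = 784 ≡ 0, 14^8 ≡ 0² = 0, 14^16 ≡ 0² = 0. Since 17 = 16 + 1, 14^17 ≡ 0·14: 0·14 = 0. So 14^17 ≡ 0 (mod 56).
So g(0) = g(14) = 0 while 0 ≠ 14, so g is not injective.
A non-injective map from the 56-element set ℤ/56ℤ to itself takes at most 55 distinct values, so it cannot be surjective. So g is not surjective.
Since g is not surjective, we determine |image(g)|. Computing x^17 mod 56 for each x (by repeated squaring, reducing mod 56 at every step), the values g(0), g(1), …, g(55) are: 0, 1, 32, 19, 16, 45, 48, 7, 8, 25, 40, 51, 24, 13, 0, 15, 32, 33, 16, 3, 48, 21, 8, 39, 40, 9, 24, 27, 0, 29, 32, 47, 16, 17, 48, 35, 8, 53, 40, 23, 24, 41, 0, 43, 32, 5, 16, 31, 48, 49, 8, 11, 40, 37, 24, 55.
The distinct values are {0, 1, 3, 5, 7, 8, 9, 11, 13, 15, 16, 17, 19, 21, 23, 24, 25, 27, 29, 31, 32, 33, 35, 37, 39, 40, 41, 43, 45, 47, 48, 49, 51, 53, 55}; there are 35 of them.

35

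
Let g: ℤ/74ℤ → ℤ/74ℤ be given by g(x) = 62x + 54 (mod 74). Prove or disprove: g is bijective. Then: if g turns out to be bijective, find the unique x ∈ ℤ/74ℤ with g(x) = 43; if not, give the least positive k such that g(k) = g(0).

37

We have gcd(62, 74) = 2 > 1. Taking s = 0 and t = 37: g(0) = 54 and g(37) = 62·37 + 54 = 2348 ≡ 54 (mod 74).
So g(0) = g(37) while 0 ≠ 37, therefore g is not injective, hence not bijective.
Since g is not bijective, we find the least positive k with g(k) = g(0): this means 62k ≡ 0 (mod 74), i.e. 74 ∣ 62k. Since gcd(62, 74) = 2, dividing through by 2 this holds exactly when 37 ∣ 31k, and as gcd(31, 37) = 1, exactly when 37 ∣ k.
The smallest positive such k is 37.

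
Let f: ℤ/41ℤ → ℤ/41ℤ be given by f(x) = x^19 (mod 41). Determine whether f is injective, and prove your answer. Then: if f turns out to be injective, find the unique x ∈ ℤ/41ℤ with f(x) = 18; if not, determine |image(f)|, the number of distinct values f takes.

16

Since 41 is prime, the nonzero elements of ℤ/41ℤ form a cyclic group of order 40.
As gcd(19, 40) = 1, raising to the 19th power is a bijection on this group: if u^19 ≡ v^19 then (uv^{−1})^19 = 1, and the only element of order dividing gcd(19, 40) = 1 is 1, so u = v.
With f(0) = 0 this makes f injective on all of ℤ/41ℤ, hence bijective (finite equal-size domain and codomain). In particular f is injective.
Since f is injective, we find the preimage of 18. The inverse of x ↦ x^19 on (ℤ/41ℤ)^× is x ↦ x^19, because 19·19 = 361 = 9·40 + 1 ≡ 1 (mod 40) and x^{40} = 1 for x ≠ 0 (Fermat). So f⁻¹(18) = 18^19 mod 41.
Repeated squaring mod 41: 18^1 ≡ 18, 18^2 ≡ 18² = 324 ≡ 37, 18^4 ≡ 37² = 1369 ≡ 16, 18^8 ≡ 16² = 256 ≡ 10, 18^16 ≡ 10² = 100 ≡ 18. Since 19 = 16 + 2 + 1, 18^19 ≡ 18·37·18: 18·37 = 666 ≡ 10, then 10·18 = 180 ≡ 16. So 18^19 ≡ 16 (mod 41).
Hence f⁻¹(18) = 16.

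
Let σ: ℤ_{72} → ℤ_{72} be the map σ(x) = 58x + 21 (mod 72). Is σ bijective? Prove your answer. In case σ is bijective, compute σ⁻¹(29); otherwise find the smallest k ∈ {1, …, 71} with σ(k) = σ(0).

36

Recall: injectivity means: for all a, b in the domain, σ(a) = σ(b) implies a = b.
We have gcd(58, 72) = 2 > 1. Taking a = 0 and b = 36: σ(0) = 21 and σ(36) = 58·36 + 21 = 2109 ≡ 21 (mod 72).
So σ(0) = σ(36) while 0 ≠ 36, thus σ is not injective, hence not bijective.
Since σ is not bijective, we find the least positive k with σ(k) = σ(0): this means 58k ≡ 0 (mod 72), i.e. 72 ∣ 58k. Since gcd(58, 72) = 2, dividing through by 2 this holds exactly when 36 ∣ 29k, and as gcd(29, 36) = 1, exactly when 36 ∣ k.
The smallest positive such k is 36.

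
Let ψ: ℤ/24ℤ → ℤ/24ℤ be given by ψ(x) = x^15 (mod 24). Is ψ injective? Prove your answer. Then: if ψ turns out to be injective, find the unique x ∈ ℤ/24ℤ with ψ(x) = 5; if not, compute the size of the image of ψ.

15

ψ(0) = 0^15 = 0.
ψ(6): Repeated squaring mod 24: 6^1 ≡ 6, 6^2 ≡ 6² = 36 ≡ 12, 6^4 ≡ 12² = 144 ≡ 0, 6^8 ≡ 0² = 0. Since 15 = 8 + 4 + 2 + 1, 6^15 ≡ 0·0·12·6: 0·0 = 0, then 0·12 = 0, then 0·6 = 0. So 6^15 ≡ 0 (mod 24).
So ψ(0) = ψ(6) = 0 while 0 ≠ 6, so ψ is not injective.
Since ψ is not injective, we determine |image(ψ)|. Computing x^15 mod 24 for each x (by repeated squaring, reducing mod 24 at every step), the values ψ(0), ψ(1), …, ψ(23) are: 0, 1, 8, 3, 16, 5, 0, 7, 8, 9, 16, 11, 0, 13, 8, 15, 16, 17, 0, 19, 8, 21, 16, 23.
The distinct values are {0, 1, 3, 5, 7, 8, 9, 11, 13, 15, 16, 17, 19, 21, 23}; there are 15 of them.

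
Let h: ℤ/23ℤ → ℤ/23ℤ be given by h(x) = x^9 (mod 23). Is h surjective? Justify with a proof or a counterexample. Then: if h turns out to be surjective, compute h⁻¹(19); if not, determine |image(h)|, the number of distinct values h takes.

11

Since 23 is prime, the nonzero elements of ℤ/23ℤ form a cyclic group of order 22.
As gcd(9, 22) = 1, raising to the 9th power is a bijection on this group: if s^9 ≡ t^9 then (st^{−1})^9 = 1, and the only element of order dividing gcd(9, 22) = 1 is 1, so s = t.
With h(0) = 0 this makes h injective on all of ℤ/23ℤ, hence bijective (finite equal-size domain and codomain). In particular h is surjective.
Since h is surjective, we find the preimage of 19. The inverse of x ↦ x^9 on (ℤ/23ℤ)^× is x ↦ x^5, because 9·5 = 45 = 2·22 + 1 ≡ 1 (mod 22) and x^{22} = 1 for x ≠ 0 (Fermat). So h⁻¹(19) = 19^5 mod 23.
Repeated squaring mod 23: 19^1 ≡ 19, 19^2 ≡ 19² = 361 ≡ 16, 19^4 ≡ 16² = 256 ≡ 3. Since 5 = 4 + 1, 19^5 ≡ 3·19: 3·19 = 57 ≡ 11. So 19^5 ≡ 11 (mod 23).
Hence h⁻¹(19) = 11.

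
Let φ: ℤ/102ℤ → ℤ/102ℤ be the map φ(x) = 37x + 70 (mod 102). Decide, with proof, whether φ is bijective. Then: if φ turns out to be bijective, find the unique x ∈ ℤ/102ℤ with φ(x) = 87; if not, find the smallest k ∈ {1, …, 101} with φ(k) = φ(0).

17

If φ(u) = φ(v), then 37u ≡ 37v (mod 102). Because gcd(37, 102) = 1, we may cancel 37 to get u ≡ v (mod 102).
We now compute 37⁻¹ mod 102 explicitly. Euclid's algorithm: 102 = 2·37 + 28, 37 = 1·28 + 9, 28 = 3·9 + 1; back-substituting gives 1 = 91·37 − 33·102, so 37⁻¹ ≡ 91 (mod 102).
For any y ∈ ℤ/102ℤ, x = 91(y − 70) mod 102 satisfies φ(x) = 37·91(y − 70) + 70 ≡ y (since 37·91 ≡ 1 mod 102). So every y has a preimage.
So φ is bijective.
Since φ is bijective, we compute φ⁻¹(87): solve 37x + 70 ≡ 87 (mod 102), i.e. 37x ≡ 17 (mod 102).
Multiplying by 37⁻¹ = 91 gives x ≡ 91·17 = 1547 = 15·102 + 17 ≡ 17 (mod 102).
Check: φ(17) = 37·17 + 70 = 699 = 6·102 + 87 ≡ 87 (mod 102).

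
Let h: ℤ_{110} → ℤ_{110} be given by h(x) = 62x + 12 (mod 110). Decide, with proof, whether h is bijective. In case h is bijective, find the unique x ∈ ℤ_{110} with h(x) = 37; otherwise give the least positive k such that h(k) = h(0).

55

We have gcd(62, 110) = 2 > 1. Taking u = 0 and v = 55: h(0) = 12 and h(55) = 62·55 + 12 = 3422 ≡ 12 (mod 110).
So h(0) = h(55) while 0 ≠ 55, hence h is not injective, hence not bijective.
Since h is not bijective, we find the least positive k with h(k) = h(0): this means 62k ≡ 0 (mod 110), i.e. 110 ∣ 62k. Since gcd(62, 110) = 2, dividing through by 2 this holds exactly when 55 ∣ 31k, and as gcd(31, 55) = 1, exactly when 55 ∣ k.
The smallest positive such k is 55.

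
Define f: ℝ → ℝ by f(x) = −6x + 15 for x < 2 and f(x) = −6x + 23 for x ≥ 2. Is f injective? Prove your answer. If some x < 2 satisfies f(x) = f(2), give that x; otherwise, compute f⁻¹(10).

2/3

Both pieces are strictly decreasing (slopes −6 and −6), so each is injective on its own interval.
The left piece maps (−∞, 2) onto (3, ∞); the right piece maps [2, ∞) onto (−∞, 11].
These images overlap. In particular f(2) = 11 (right piece), and solving −6x + 15 = 11 on the left piece gives x = 2/3 < 2.
So f(2/3) = f(2) with 2/3 ≠ 2, and f is not injective. This x = 2/3 is the requested value below 2.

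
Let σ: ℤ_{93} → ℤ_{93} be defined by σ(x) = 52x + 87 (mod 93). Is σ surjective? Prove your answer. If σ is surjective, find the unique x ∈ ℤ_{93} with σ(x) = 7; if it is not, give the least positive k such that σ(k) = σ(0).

Since gcd(52, 93) = 1, 52 is invertible modulo 93. Euclid's algorithm: 93 = 1·52 + 41, 52 = 1·41 + 11, 41 = 3·11 + 8, 11 = 1·8 + 3, 8 = 2·3 + 2, 3 = 1·2 + 1; back-substituting gives 1 = 34·52 − 19·93, so 52⁻¹ ≡ 34 (mod 93).
Then y ↦ 34(y − 87) is a two-sided inverse to σ, so every y ∈ ℤ_{93} has a preimage.
Thus σ is surjective.
Since σ is surjective, we compute σ⁻¹(7): solve 52x + 87 ≡ 7 (mod 93), i.e. 52x ≡ 13 (mod 93).
Multiplying by 52⁻¹ = 34 gives x ≡ 34·13 = 442 = 4·93 + 70 ≡ 70 (mod 93).
Check: σ(70) = 52·70 + 87 = 3727 = 40·93 + 7 ≡ 7 (mod 93).

70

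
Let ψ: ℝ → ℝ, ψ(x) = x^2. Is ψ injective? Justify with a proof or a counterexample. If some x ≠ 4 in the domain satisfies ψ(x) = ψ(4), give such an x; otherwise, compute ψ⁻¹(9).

-4

ψ(4) = 16 = (−4)^2 = ψ(−4) (since 2 is even), with 4 ≠ −4. So ψ is not injective.
For the follow-up, such an x exists: taking x = −4 ∈ ℝ gives ψ(−4) = 16 = ψ(4) with −4 ≠ 4.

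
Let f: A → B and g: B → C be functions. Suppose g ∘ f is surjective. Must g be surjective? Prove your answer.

Let c ∈ C. Since g ∘ f is surjective, some a ∈ A has g(f(a)) = c. Then b = f(a) ∈ B satisfies g(b) = c. So g is surjective.

surjective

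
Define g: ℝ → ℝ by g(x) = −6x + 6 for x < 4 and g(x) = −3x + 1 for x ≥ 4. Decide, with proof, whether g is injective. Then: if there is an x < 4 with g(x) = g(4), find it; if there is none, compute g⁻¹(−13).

Both pieces are strictly decreasing (slopes −6 and −3), so each is injective on its own interval.
The left piece maps (−∞, 4) onto (−18, ∞); the right piece maps [4, ∞) onto (−∞, −11].
These images overlap. In particular g(4) = −11 (right piece), and solving −6x + 6 = −11 on the left piece gives x = 17/6 < 4.
So g(17/6) = g(4) with 17/6 ≠ 4, and g is not injective. This x = 17/6 is the requested value below 4.

17/6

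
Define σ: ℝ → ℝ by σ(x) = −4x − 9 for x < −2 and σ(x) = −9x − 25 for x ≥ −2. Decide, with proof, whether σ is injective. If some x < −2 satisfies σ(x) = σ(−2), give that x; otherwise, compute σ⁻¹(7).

-4

Both pieces are strictly decreasing (slopes −4 and −9), so each is injective on its own interval.
The left piece maps (−∞, −2) onto (−1, ∞); the right piece maps [−2, ∞) onto (−∞, −7].
These images are disjoint, so no value is attained by both pieces. Therefore σ is injective.
Because the two images are disjoint, no x < −2 has σ(x) = σ(−2), so we compute σ⁻¹(7): 7 lies in (−1, ∞), so solve −4x − 9 = 7: x = (7 + 9)/(−4) = −4.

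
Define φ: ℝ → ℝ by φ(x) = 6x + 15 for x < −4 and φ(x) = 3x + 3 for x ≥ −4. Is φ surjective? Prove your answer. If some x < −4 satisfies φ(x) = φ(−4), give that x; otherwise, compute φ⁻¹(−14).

-29/6

Both pieces are strictly increasing (slopes 6 and 3), so each is injective on its own interval.
The left piece maps (−∞, −4) onto (−∞, −9); the right piece maps [−4, ∞) onto [−9, ∞).
These images together cover ℝ, so φ is surjective.
Because the two images are disjoint, no x < −4 has φ(x) = φ(−4), so we compute φ⁻¹(−14): −14 lies in (−∞, −9), so solve 6x + 15 = −14: x = (−14 − 15)/6 = −29/6.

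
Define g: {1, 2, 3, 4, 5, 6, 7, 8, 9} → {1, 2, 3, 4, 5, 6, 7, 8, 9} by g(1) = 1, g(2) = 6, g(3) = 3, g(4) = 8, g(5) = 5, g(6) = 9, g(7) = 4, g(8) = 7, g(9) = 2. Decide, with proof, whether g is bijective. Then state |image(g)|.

The values 1, 6, 3, 8, 5, 9, 4, 7, 2 are a permutation of {1, 2, 3, 4, 5, 6, 7, 8, 9}: each element appears exactly once.
So g is injective and surjective, hence bijective.
The image of g is {1, 2, 3, 4, 5, 6, 7, 8, 9}, which has 9 elements.

9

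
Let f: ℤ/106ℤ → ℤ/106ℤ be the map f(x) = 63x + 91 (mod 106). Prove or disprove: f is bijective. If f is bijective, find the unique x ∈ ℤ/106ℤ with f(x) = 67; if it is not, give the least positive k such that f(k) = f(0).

Suppose f(u) = f(v) in ℤ/106ℤ. Then 63u + 91 ≡ 63v + 91 (mod 106), therefore 63(u − v) ≡ 0 (mod 106).
Since gcd(63, 106) = 1, 63 is invertible modulo 106, hence u − v ≡ 0 (mod 106), i.e. u = v.
We now compute 63⁻¹ mod 106 explicitly. Euclid's algorithm: 106 = 1·63 + 43, 63 = 1·43 + 20, 43 = 2·20 + 3, 20 = 6·3 + 2, 3 = 1·2 + 1; back-substituting gives 1 = 69·63 − 41·106, so 63⁻¹ ≡ 69 (mod 106).
For any y ∈ ℤ/106ℤ, x = 69(y − 91) mod 106 satisfies f(x) = 63·69(y − 91) + 91 ≡ y (since 63·69 ≡ 1 mod 106). So every y has a preimage.
Hence f is bijective.
Since f is bijective, we compute f⁻¹(67): solve 63x + 91 ≡ 67 (mod 106), i.e. 63x ≡ 82 (mod 106).
Multiplying by 63⁻¹ = 69 gives x ≡ 69·82 = 5658 = 53·106 + 40 ≡ 40 (mod 106).
Check: f(40) = 63·40 + 91 = 2611 = 24·106 + 67 ≡ 67 (mod 106).

40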